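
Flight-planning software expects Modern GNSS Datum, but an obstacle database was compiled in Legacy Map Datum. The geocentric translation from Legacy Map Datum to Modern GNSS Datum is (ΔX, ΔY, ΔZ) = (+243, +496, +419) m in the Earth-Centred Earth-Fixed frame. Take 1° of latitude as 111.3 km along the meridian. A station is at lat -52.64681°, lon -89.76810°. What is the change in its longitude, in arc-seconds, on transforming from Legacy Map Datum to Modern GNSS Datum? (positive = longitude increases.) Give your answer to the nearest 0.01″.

sin φ = -0.794911, cos φ = 0.606727, sin λ = -0.999992, cos λ = 0.004047.
East component: ΔE = −sin λ·ΔX + cos λ·ΔY = −(-0.999992)(243) + (0.004047)(496) = 245.01 m.
1° of latitude spans 111300 m; at latitude φ, 1° of longitude spans that × cos φ = 67528.7 m, so Δλ = 245.01 / 67528.7 × 3600 = 13.061″.

Δλ = 13.06″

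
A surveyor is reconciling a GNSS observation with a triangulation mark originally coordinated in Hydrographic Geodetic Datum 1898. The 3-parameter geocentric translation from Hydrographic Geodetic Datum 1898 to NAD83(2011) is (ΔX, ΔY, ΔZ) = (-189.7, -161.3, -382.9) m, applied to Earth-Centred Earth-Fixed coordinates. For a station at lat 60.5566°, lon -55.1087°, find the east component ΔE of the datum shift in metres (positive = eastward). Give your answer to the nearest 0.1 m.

ΔE = -247.9 m

At φ = 60.5566°, λ = -55.1087°: sin φ = 0.870842, cos φ = 0.491564, sin λ = -0.820239, cos λ = 0.572021.
ΔE = −sin λ·ΔX + cos λ·ΔY = −(-0.820239)·(-189.7) + (0.572021)·(-161.3) = -247.87 m.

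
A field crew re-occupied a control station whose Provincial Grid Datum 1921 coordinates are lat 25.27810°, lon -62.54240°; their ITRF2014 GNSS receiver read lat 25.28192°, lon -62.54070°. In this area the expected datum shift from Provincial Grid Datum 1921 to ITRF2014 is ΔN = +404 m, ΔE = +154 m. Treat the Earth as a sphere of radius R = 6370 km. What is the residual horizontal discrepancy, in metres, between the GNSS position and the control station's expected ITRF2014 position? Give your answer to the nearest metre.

27 m

Observed coordinate differences: Δφ = +0.00382°, Δλ = +0.00170°.
Converting to metres (1° lat = 111177 m, cos φ = 0.904246): observed ΔN = 424.7 m, observed ΔE = 170.9 m.
Subtracting the expected shift leaves a residual of 424.7 − (404) = 20.7 m north and 170.9 − (154) = 16.9 m east.
Residual distance = √(20.7² + 16.9²) = 26.7 m.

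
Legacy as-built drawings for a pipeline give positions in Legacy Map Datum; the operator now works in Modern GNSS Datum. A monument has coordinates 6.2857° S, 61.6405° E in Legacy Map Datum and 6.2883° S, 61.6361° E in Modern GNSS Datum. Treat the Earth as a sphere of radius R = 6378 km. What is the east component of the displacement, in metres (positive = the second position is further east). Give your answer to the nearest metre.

ΔE = -487 m

Δφ = -6.2883° − -6.2857° = -0.0026°; Δλ = 61.6361° − 61.6405° = -0.0044°.
1° along a meridian = πR/180 = 111317 m.
ΔN = Δφ × 111317 = -289.4 m; ΔE = Δλ × 111317 × cos(-6.2857°) = -0.0044 × 111317 × 0.993988 = -486.9 m.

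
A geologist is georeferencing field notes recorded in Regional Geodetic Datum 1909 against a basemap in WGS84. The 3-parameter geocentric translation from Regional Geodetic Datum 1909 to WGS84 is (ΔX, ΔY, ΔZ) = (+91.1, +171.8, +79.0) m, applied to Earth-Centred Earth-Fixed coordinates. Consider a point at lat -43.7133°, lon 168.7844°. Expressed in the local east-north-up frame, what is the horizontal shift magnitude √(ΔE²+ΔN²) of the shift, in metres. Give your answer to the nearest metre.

187 m

The local east axis at (φ, λ) is (−sin λ, cos λ, 0), so ΔE = −sin(168.7844°)·91.1 + cos(168.7844°)·171.8 = -186.24 m.
The local north axis is (−sin φ cos λ, −sin φ sin λ, cos φ), giving ΔN = -61.752 + 23.092 + 57.102 = 18.44 m.
Horizontal magnitude = √(ΔE² + ΔN²) = √((-186.24)² + 18.44²) = 187.15 m.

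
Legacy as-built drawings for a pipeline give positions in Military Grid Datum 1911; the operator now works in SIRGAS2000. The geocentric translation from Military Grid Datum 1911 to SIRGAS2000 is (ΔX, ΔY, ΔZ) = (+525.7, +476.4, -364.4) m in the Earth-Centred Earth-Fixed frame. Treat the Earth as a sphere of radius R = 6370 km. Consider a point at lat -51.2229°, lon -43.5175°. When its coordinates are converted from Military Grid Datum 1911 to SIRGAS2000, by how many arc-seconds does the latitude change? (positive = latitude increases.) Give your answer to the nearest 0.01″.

Δφ = -6.05″

sin φ = -0.779588, cos φ = 0.626292, sin λ = -0.688576, cos λ = 0.725164.
North component: ΔN = −sin φ cos λ·ΔX − sin φ sin λ·ΔY + cos φ·ΔZ = −(-0.779588)(0.725164)(525.7) − (-0.779588)(-0.688576)(476.4) + (0.626292)(-364.4) = -186.76 m.
1° of latitude spans πR/180 = 111177 m, so Δφ = -186.76 / 111177 × 3600 = -6.047″.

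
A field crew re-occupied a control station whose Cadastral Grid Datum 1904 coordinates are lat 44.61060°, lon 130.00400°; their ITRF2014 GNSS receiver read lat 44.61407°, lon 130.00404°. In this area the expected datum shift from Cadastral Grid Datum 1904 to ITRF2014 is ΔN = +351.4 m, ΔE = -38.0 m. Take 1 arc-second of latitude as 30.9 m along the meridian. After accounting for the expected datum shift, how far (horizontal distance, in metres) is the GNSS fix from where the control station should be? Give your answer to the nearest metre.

Observed coordinate differences: Δφ = +0.00347°, Δλ = +0.00004°.
Converting to metres (1° lat = 111240 m, cos φ = 0.711896): observed ΔN = 386.0 m, observed ΔE = 3.2 m.
Subtracting the expected shift leaves a residual of 386.0 − (351.4) = 34.6 m north and 3.2 − (-38.0) = 41.2 m east.
Residual distance = √(34.6² + 41.2²) = 53.8 m.

54 m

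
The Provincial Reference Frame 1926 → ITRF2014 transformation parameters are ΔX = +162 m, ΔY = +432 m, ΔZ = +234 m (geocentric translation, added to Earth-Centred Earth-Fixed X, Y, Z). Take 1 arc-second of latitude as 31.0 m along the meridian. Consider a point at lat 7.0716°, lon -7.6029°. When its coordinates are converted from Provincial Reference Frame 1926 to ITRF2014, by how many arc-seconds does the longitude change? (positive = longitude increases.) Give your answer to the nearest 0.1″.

Δλ = 14.6″

sin φ = 0.123110, cos φ = 0.992393, sin λ = -0.132307, cos λ = 0.991209.
East component: ΔE = −sin λ·ΔX + cos λ·ΔY = −(-0.132307)(162) + (0.991209)(432) = 449.64 m.
1° of latitude spans 3600 × 31.00 = 111600 m; at latitude φ, 1° of longitude spans that × cos φ = 110751.1 m, so Δλ = 449.64 / 110751.1 × 3600 = 14.616″.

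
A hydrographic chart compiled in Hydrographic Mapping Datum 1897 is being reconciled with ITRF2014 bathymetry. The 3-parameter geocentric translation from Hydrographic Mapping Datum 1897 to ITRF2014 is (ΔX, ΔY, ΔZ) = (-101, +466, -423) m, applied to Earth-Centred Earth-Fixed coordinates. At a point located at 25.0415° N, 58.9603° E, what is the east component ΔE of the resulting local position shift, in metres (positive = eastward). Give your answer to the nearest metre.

At φ = 25.0415°, λ = 58.9603°: sin φ = 0.423275, cos φ = 0.906001, sin λ = 0.856810, cos λ = 0.515632.
ΔE = −sin λ·ΔX + cos λ·ΔY = −(0.856810)·(-101) + (0.515632)·(466) = 326.82 m.

ΔE = 327 m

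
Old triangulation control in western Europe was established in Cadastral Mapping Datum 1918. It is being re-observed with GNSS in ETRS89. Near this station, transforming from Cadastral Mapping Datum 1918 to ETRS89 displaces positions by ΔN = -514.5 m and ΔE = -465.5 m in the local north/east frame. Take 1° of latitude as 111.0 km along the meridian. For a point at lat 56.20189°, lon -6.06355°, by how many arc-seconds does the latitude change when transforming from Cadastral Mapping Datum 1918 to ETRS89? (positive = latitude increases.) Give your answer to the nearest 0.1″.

1° of latitude = 111.0 km, so Δφ = -514.5 / 111000 = -0.0046351° = -16.686″.

Δφ = -16.7″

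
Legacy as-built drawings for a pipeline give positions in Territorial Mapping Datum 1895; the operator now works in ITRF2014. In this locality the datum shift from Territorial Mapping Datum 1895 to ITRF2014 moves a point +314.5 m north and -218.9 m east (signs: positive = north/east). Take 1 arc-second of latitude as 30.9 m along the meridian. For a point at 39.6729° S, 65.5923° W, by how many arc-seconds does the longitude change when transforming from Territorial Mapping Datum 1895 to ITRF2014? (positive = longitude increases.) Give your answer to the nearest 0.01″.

At latitude -39.6729°, cos φ = 0.769702.
1″ of longitude at this latitude = 30.90 × cos φ = 23.7838 m, so Δλ = -218.9 / 23.7838 = -9.204″.

Δλ = -9.20″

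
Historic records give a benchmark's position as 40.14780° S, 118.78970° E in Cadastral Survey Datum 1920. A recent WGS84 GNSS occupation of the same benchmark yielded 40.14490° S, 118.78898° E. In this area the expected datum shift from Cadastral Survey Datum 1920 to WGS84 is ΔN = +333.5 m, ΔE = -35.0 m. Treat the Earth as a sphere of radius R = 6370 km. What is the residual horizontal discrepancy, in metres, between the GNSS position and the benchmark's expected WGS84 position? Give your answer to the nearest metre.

Observed coordinate differences: Δφ = +0.00290°, Δλ = -0.00072°.
Converting to metres (1° lat = 111177 m, cos φ = 0.764384): observed ΔN = 322.4 m, observed ΔE = -61.2 m.
Subtracting the expected shift leaves a residual of 322.4 − (333.5) = -11.1 m north and -61.2 − (-35.0) = -26.2 m east.
Residual distance = √((-11.1)² + (-26.2)²) = 28.4 m.

28 m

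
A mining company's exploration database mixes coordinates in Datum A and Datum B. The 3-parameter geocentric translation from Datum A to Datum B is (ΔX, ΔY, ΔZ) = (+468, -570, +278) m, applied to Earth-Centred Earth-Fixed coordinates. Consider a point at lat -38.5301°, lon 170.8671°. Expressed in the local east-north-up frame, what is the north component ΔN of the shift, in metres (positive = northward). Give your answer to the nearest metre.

The local north axis is (−sin φ cos λ, −sin φ sin λ, cos φ), giving ΔN = -287.833 − 56.358 + 217.474 = -126.72 m.

ΔN = -127 m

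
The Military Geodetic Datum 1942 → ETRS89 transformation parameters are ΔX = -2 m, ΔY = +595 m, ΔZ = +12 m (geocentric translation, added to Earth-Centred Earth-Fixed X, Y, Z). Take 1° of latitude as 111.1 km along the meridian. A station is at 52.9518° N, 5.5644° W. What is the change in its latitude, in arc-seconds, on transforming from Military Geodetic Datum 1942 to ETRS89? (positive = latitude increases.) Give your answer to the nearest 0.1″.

Δφ = 1.8″

sin φ = 0.798129, cos φ = 0.602487, sin λ = -0.096965, cos λ = 0.995288.
North component: ΔN = −sin φ cos λ·ΔX − sin φ sin λ·ΔY + cos φ·ΔZ = −(0.798129)(0.995288)(-2) − (0.798129)(-0.096965)(595) + (0.602487)(12) = 54.87 m.
1° of latitude spans 111100 m, so Δφ = 54.87 / 111100 × 3600 = 1.778″.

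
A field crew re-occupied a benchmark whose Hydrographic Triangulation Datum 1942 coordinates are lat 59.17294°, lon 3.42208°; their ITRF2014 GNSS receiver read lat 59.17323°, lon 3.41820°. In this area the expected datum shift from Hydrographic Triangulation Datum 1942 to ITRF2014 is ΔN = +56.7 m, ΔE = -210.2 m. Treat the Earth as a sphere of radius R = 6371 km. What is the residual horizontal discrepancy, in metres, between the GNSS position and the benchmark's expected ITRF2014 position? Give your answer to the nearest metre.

27 m

Observed coordinate differences: Δφ = +0.00029°, Δλ = -0.00388°.
Converting to metres (1° lat = 111195 m, cos φ = 0.512448): observed ΔN = 32.2 m, observed ΔE = -221.1 m.
Subtracting the expected shift leaves a residual of 32.2 − (56.7) = -24.5 m north and -221.1 − (-210.2) = -10.9 m east.
Residual distance = √((-24.5)² + (-10.9)²) = 26.8 m.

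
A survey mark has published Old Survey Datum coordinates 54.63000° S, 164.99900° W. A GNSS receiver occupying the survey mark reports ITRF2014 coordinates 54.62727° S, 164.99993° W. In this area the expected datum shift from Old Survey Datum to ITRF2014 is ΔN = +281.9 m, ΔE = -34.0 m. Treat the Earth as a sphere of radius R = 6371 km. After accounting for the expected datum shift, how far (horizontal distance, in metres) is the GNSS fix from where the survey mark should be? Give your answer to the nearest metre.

34 m

Observed coordinate differences: Δφ = +0.00273°, Δλ = -0.00093°.
Converting to metres (1° lat = 111195 m, cos φ = 0.578854): observed ΔN = 303.6 m, observed ΔE = -59.9 m.
Subtracting the expected shift leaves a residual of 303.6 − (281.9) = 21.7 m north and -59.9 − (-34.0) = -25.9 m east.
Residual distance = √(21.7² + (-25.9)²) = 33.7 m.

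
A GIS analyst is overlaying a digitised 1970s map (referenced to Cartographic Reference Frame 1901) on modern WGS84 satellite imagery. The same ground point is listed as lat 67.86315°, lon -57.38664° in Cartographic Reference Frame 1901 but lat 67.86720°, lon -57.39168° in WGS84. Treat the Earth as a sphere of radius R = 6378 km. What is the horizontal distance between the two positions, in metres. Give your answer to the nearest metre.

Δφ = 67.86720° − 67.86315° = +0.00405°; Δλ = -57.39168° − -57.38664° = -0.00504°.
1° along a meridian = πR/180 = 111317 m.
ΔN = Δφ × 111317 = 450.8 m; ΔE = Δλ × 111317 × cos(67.86315°) = -0.00504 × 111317 × 0.376820 = -211.4 m.
Distance = √(ΔE² + ΔN²) = √((-211.4)² + 450.8²) = 497.9 m.

498 m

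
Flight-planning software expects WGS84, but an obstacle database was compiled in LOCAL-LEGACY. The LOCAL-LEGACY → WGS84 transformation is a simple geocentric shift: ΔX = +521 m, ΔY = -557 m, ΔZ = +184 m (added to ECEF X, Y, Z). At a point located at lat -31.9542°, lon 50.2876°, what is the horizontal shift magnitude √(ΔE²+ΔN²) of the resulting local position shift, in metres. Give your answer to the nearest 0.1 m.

764.0 m

At φ = -31.9542°, λ = 50.2876°: sin φ = -0.529241, cos φ = 0.848471, sin λ = 0.769261, cos λ = 0.638934.
ΔE = −sin λ·ΔX + cos λ·ΔY = −(0.769261)·(521) + (0.638934)·(-557) = -756.67 m.
ΔN = −sin φ cos λ·ΔX − sin φ sin λ·ΔY + cos φ·ΔZ = −(-0.529241)(0.638934)(521) − (-0.529241)(0.769261)(-557) + (0.848471)(184) = 105.53 m.
Horizontal magnitude = √(ΔE² + ΔN²) = √((-756.67)² + 105.53²) = 763.99 m.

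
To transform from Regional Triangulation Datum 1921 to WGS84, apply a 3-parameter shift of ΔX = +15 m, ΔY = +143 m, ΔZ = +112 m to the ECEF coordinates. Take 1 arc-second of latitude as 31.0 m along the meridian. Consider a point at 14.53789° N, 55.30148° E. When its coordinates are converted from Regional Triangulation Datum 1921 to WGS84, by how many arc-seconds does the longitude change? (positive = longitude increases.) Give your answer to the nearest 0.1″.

sin φ = 0.251020, cos φ = 0.967982, sin λ = 0.822159, cos λ = 0.569258.
East component: ΔE = −sin λ·ΔX + cos λ·ΔY = −(0.822159)(15) + (0.569258)(143) = 69.07 m.
1° of latitude spans 3600 × 31.00 = 111600 m; at latitude φ, 1° of longitude spans that × cos φ = 108026.8 m, so Δλ = 69.07 / 108026.8 × 3600 = 2.302″.

Δλ = 2.3″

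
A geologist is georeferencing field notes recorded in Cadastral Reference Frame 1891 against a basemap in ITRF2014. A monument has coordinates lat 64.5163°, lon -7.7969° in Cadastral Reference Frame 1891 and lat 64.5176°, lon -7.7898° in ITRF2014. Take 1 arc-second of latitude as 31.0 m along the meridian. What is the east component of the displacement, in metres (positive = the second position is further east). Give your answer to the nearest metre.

ΔE = 341 m

Δφ = 64.5176° − 64.5163° = +0.0013°; Δλ = -7.7898° − -7.7969° = +0.0071°.
1° of latitude = 3600 × 31.00 = 111600 m.
ΔN = Δφ × 111600 = 145.1 m; ΔE = Δλ × 111600 × cos(64.5163°) = +0.0071 × 111600 × 0.430254 = 340.9 m.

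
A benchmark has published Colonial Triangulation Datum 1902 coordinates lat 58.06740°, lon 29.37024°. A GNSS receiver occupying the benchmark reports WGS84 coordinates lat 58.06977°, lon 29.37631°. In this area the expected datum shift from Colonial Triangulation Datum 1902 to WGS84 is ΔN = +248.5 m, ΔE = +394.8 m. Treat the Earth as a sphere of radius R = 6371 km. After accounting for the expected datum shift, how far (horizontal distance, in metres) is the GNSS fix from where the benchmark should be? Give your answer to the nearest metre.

Observed coordinate differences: Δφ = +0.00237°, Δλ = +0.00607°.
Converting to metres (1° lat = 111195 m, cos φ = 0.528921): observed ΔN = 263.5 m, observed ΔE = 357.0 m.
Subtracting the expected shift leaves a residual of 263.5 − (248.5) = 15.0 m north and 357.0 − (394.8) = -37.8 m east.
Residual distance = √(15.0² + (-37.8)²) = 40.7 m.

41 m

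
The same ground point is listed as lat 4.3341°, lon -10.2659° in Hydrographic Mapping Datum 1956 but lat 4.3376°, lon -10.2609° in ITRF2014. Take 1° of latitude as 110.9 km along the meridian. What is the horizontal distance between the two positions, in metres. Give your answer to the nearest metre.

Δφ = 4.3376° − 4.3341° = +0.0035°; Δλ = -10.2609° − -10.2659° = +0.0050°.
ΔN = Δφ × 110900 = 388.1 m; ΔE = Δλ × 110900 × cos(4.3341°) = +0.0050 × 110900 × 0.997140 = 552.9 m.
Distance = √(ΔE² + ΔN²) = √(552.9² + 388.1²) = 675.6 m.

676 m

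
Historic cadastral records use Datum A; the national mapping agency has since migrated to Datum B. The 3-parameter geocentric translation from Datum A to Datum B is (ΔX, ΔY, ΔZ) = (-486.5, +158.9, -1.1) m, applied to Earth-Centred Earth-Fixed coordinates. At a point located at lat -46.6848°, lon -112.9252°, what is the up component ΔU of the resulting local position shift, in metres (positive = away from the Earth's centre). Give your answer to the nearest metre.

ΔU = 30 m

At φ = -46.6848°, λ = -112.9252°: sin φ = -0.727591, cos φ = 0.686011, sin λ = -0.921014, cos λ = -0.389529.
ΔU = cos φ cos λ·ΔX + cos φ sin λ·ΔY + sin φ·ΔZ = (0.686011)(-0.389529)(-486.5) + (0.686011)(-0.921014)(158.9) + (-0.727591)(-1.1) = 30.41 m.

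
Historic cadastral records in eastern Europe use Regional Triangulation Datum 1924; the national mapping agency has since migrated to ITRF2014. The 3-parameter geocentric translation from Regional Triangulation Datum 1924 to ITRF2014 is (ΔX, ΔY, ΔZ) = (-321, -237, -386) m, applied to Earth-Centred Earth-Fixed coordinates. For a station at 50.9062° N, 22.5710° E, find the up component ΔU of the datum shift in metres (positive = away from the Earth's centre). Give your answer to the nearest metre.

At φ = 50.9062°, λ = 22.5710°: sin φ = 0.776115, cos φ = 0.630592, sin λ = 0.383828, cos λ = 0.923405.
ΔU = cos φ cos λ·ΔX + cos φ sin λ·ΔY + sin φ·ΔZ = (0.630592)(0.923405)(-321) + (0.630592)(0.383828)(-237) + (0.776115)(-386) = -543.86 m.

ΔU = -544 m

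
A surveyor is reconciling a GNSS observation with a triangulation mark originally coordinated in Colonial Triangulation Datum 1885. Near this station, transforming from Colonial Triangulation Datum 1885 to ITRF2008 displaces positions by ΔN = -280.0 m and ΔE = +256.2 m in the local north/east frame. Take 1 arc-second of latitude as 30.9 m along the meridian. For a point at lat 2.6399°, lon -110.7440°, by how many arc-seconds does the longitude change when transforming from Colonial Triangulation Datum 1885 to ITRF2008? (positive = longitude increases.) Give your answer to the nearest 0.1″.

At latitude 2.6399°, cos φ = 0.998939.
1″ of longitude at this latitude = 30.90 × cos φ = 30.8672 m, so Δλ = 256.2 / 30.8672 = 8.300″.

Δλ = 8.3″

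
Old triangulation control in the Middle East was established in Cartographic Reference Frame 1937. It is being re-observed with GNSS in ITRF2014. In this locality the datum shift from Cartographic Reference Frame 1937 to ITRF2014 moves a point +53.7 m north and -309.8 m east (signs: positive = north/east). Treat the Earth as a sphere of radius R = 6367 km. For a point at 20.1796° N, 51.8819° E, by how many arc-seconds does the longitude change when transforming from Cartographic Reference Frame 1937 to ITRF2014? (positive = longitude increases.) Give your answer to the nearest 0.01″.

Δλ = -10.69″

At latitude 20.1796°, cos φ = 0.938616.
One radian of longitude at latitude φ spans R cos φ, so Δλ = ΔE / (R cos φ) = -309.8 / (6367000 × 0.938616) = -5.1839e-05 rad = -10.693″.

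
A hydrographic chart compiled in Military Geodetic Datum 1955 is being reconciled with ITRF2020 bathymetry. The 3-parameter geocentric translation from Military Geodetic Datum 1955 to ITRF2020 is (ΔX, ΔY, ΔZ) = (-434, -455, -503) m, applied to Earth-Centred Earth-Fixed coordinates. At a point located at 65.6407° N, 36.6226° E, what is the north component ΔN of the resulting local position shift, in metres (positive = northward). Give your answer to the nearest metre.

At φ = 65.6407°, λ = 36.6226°: sin φ = 0.910977, cos φ = 0.412457, sin λ = 0.596541, cos λ = 0.802582.
ΔN = −sin φ cos λ·ΔX − sin φ sin λ·ΔY + cos φ·ΔZ = −(0.910977)(0.802582)(-434) − (0.910977)(0.596541)(-455) + (0.412457)(-503) = 357.11 m.

ΔN = 357 m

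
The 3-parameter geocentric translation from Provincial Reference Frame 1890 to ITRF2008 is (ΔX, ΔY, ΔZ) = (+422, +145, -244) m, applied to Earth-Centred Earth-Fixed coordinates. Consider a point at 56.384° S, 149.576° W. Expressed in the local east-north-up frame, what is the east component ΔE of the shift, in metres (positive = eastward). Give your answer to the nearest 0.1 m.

At φ = -56.384°, λ = -149.576°: sin φ = -0.832767, cos φ = 0.553624, sin λ = -0.506395, cos λ = -0.862302.
ΔE = −sin λ·ΔX + cos λ·ΔY = −(-0.506395)·(422) + (-0.862302)·(145) = 88.66 m.

ΔE = 88.7 m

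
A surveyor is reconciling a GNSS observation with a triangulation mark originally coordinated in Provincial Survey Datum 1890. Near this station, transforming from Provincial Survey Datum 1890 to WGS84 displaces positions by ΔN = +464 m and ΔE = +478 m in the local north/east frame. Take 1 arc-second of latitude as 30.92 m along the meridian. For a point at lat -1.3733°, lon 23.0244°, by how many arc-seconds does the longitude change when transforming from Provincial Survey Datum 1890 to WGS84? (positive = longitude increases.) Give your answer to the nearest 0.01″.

At latitude -1.3733°, cos φ = 0.999713.
1″ of longitude at this latitude = 30.92 × cos φ = 30.9111 m, so Δλ = 478.0 / 30.9111 = 15.464″.

Δλ = 15.46″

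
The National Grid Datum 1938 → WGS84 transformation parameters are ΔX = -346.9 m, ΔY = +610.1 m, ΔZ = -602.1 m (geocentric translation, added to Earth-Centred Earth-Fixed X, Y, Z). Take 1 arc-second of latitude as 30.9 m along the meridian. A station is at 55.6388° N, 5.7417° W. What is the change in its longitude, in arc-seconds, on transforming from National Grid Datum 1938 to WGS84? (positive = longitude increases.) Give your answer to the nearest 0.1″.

Δλ = 32.8″

sin φ = 0.825496, cos φ = 0.564408, sin λ = -0.100044, cos λ = 0.994983.
East component: ΔE = −sin λ·ΔX + cos λ·ΔY = −(-0.100044)(-346.9) + (0.994983)(610.1) = 572.33 m.
1° of latitude spans 3600 × 30.90 = 111240 m; at latitude φ, 1° of longitude spans that × cos φ = 62784.8 m, so Δλ = 572.33 / 62784.8 × 3600 = 32.817″.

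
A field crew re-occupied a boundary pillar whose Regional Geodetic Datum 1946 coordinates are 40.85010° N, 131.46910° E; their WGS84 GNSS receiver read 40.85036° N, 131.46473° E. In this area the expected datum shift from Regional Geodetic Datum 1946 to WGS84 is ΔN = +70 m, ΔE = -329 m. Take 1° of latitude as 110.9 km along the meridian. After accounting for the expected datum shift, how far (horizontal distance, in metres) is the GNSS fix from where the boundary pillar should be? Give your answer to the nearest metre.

Observed coordinate differences: Δφ = +0.00026°, Δλ = -0.00437°.
Converting to metres (1° lat = 110900 m, cos φ = 0.756423): observed ΔN = 28.8 m, observed ΔE = -366.6 m.
Subtracting the expected shift leaves a residual of 28.8 − (70) = -41.2 m north and -366.6 − (-329) = -37.6 m east.
Residual distance = √((-41.2)² + (-37.6)²) = 55.7 m.

56 m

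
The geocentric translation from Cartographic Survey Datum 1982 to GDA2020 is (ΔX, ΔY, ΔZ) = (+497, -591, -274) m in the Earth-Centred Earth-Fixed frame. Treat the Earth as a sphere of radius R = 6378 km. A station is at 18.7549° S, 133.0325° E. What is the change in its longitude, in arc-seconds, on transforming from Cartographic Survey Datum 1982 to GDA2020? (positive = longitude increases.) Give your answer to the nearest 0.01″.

Δλ = 1.37″

sin φ = -0.321520, cos φ = 0.946903, sin λ = 0.730967, cos λ = -0.682413.
East component: ΔE = −sin λ·ΔX + cos λ·ΔY = −(0.730967)(497) + (-0.682413)(-591) = 40.02 m.
1° of latitude spans πR/180 = 111317 m; at latitude φ, 1° of longitude spans that × cos φ = 105406.5 m, so Δλ = 40.02 / 105406.5 × 3600 = 1.367″.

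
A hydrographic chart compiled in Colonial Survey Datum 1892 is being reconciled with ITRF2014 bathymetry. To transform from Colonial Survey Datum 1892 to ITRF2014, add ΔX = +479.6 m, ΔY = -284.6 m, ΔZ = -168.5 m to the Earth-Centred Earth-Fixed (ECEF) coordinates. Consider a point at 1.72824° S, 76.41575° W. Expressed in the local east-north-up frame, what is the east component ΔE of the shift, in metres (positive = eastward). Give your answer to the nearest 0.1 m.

The local east axis at (φ, λ) is (−sin λ, cos λ, 0), so ΔE = −sin(-76.41575°)·479.6 + cos(-76.41575°)·(-284.6) = 399.34 m.

ΔE = 399.3 m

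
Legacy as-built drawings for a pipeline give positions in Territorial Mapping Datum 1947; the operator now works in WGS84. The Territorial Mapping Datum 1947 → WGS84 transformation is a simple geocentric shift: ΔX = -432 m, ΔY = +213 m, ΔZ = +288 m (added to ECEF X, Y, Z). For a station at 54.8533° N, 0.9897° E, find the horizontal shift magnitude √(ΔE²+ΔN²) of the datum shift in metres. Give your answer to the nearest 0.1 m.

The local east axis at (φ, λ) is (−sin λ, cos λ, 0), so ΔE = −sin(0.9897°)·(-432) + cos(0.9897°)·213 = 220.43 m.
The local north axis is (−sin φ cos λ, −sin φ sin λ, cos φ), giving ΔN = 353.185 − 3.008 + 165.794 = 515.97 m.
Horizontal magnitude = √(ΔE² + ΔN²) = √(220.43² + 515.97²) = 561.08 m.

561.1 m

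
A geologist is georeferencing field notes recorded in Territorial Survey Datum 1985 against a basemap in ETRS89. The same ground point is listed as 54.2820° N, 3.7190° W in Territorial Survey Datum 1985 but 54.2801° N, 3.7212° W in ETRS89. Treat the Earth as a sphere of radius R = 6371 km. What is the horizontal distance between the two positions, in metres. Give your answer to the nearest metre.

255 m

Δφ = 54.2801° − 54.2820° = -0.0019°; Δλ = -3.7212° − -3.7190° = -0.0022°.
1° along a meridian = πR/180 = 111195 m.
ΔN = Δφ × 111195 = -211.3 m; ΔE = Δλ × 111195 × cos(54.2820°) = -0.0022 × 111195 × 0.583796 = -142.8 m.
Distance = √(ΔE² + ΔN²) = √((-142.8)² + (-211.3)²) = 255.0 m.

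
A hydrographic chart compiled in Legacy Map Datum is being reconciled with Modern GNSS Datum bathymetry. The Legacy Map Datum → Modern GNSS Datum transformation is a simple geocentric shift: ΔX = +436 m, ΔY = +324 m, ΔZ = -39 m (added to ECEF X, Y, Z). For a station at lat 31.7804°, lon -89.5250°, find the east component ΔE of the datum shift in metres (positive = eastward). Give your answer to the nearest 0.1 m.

The local east axis at (φ, λ) is (−sin λ, cos λ, 0), so ΔE = −sin(-89.5250°)·436 + cos(-89.5250°)·324 = 438.67 m.

ΔE = 438.7 m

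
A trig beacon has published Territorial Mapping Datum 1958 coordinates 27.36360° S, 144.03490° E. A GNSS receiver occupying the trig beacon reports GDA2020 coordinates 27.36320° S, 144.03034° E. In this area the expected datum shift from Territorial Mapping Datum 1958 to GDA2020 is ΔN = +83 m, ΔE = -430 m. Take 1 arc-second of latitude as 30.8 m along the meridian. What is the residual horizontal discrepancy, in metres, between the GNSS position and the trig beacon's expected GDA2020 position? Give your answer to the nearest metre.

43 m

Observed coordinate differences: Δφ = +0.00040°, Δλ = -0.00456°.
Converting to metres (1° lat = 110880 m, cos φ = 0.888108): observed ΔN = 44.4 m, observed ΔE = -449.0 m.
Subtracting the expected shift leaves a residual of 44.4 − (83) = -38.6 m north and -449.0 − (-430) = -19.0 m east.
Residual distance = √((-38.6)² + (-19.0)²) = 43.1 m.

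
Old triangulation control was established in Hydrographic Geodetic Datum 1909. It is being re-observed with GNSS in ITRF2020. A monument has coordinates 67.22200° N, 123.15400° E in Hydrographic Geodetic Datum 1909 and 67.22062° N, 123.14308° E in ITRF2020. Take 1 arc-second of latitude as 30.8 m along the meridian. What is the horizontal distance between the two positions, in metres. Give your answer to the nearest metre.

493 m

Δφ = 67.22062° − 67.22200° = -0.00138°; Δλ = 123.14308° − 123.15400° = -0.01092°.
1° of latitude = 3600 × 30.80 = 110880 m.
ΔN = Δφ × 110880 = -153.0 m; ΔE = Δλ × 110880 × cos(67.22200°) = -0.01092 × 110880 × 0.387162 = -468.8 m.
Distance = √(ΔE² + ΔN²) = √((-468.8)² + (-153.0)²) = 493.1 m.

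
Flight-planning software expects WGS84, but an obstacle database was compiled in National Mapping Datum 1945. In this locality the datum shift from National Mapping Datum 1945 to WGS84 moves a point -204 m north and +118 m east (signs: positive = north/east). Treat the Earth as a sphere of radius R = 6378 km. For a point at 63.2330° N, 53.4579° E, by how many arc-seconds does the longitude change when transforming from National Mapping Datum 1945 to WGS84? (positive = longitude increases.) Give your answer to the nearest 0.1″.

Δλ = 8.5″

At latitude 63.2330°, cos φ = 0.450363.
One radian of longitude at latitude φ spans R cos φ, so Δλ = ΔE / (R cos φ) = 118.0 / (6378000 × 0.450363) = 4.1080e-05 rad = 8.473″.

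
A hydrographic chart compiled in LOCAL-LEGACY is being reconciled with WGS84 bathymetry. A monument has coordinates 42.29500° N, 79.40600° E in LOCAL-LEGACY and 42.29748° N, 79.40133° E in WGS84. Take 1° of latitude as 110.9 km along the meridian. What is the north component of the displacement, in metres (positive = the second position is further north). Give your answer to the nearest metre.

ΔN = 275 m

Δφ = 42.29748° − 42.29500° = +0.00248°; Δλ = 79.40133° − 79.40600° = -0.00467°.
ΔN = Δφ × 110900 = 275.0 m; ΔE = Δλ × 110900 × cos(42.29500°) = -0.00467 × 110900 × 0.739690 = -383.1 m.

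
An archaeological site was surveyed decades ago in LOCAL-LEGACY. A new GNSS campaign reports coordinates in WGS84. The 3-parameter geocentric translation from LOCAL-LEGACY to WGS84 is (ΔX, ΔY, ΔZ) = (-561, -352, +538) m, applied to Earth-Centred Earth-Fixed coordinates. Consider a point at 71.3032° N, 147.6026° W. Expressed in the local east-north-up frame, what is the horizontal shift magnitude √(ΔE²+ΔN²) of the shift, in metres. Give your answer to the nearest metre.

455 m

The local east axis at (φ, λ) is (−sin λ, cos λ, 0), so ΔE = −sin(-147.6026°)·(-561) + cos(-147.6026°)·(-352) = -3.37 m.
The local north axis is (−sin φ cos λ, −sin φ sin λ, cos φ), giving ΔN = -448.685 − 178.645 + 172.461 = -454.87 m.
Horizontal magnitude = √(ΔE² + ΔN²) = √((-3.37)² + (-454.87)²) = 454.88 m.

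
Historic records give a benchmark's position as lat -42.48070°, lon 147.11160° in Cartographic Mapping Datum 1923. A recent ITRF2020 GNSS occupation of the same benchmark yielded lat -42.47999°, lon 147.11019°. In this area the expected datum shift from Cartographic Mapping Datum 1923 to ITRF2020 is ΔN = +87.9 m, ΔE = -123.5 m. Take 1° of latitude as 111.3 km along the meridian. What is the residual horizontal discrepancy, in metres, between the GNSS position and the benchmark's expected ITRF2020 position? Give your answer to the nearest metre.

12 m

Observed coordinate differences: Δφ = +0.00071°, Δλ = -0.00141°.
Converting to metres (1° lat = 111300 m, cos φ = 0.737505): observed ΔN = 79.0 m, observed ΔE = -115.7 m.
Subtracting the expected shift leaves a residual of 79.0 − (87.9) = -8.9 m north and -115.7 − (-123.5) = 7.8 m east.
Residual distance = √((-8.9)² + 7.8²) = 11.8 m.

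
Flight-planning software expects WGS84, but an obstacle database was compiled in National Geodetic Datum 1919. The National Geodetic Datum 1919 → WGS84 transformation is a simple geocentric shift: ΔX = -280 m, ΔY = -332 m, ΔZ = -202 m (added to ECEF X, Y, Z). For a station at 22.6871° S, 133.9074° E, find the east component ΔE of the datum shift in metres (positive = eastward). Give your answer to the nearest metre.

ΔE = 432 m

At φ = -22.6871°, λ = 133.9074°: sin φ = -0.385698, cos φ = 0.922625, sin λ = 0.720462, cos λ = -0.693495.
ΔE = −sin λ·ΔX + cos λ·ΔY = −(0.720462)·(-280) + (-0.693495)·(-332) = 431.97 m.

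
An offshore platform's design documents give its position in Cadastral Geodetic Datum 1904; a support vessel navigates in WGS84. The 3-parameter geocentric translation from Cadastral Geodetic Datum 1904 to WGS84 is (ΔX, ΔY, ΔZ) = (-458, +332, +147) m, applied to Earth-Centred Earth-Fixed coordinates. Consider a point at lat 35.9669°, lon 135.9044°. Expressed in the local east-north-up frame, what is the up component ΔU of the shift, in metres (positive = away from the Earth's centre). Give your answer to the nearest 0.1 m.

The local up (radial) axis is (cos φ cos λ, cos φ sin λ, sin φ), giving ΔU = 266.219 + 186.981 + 86.336 = 539.54 m.

ΔU = 539.5 m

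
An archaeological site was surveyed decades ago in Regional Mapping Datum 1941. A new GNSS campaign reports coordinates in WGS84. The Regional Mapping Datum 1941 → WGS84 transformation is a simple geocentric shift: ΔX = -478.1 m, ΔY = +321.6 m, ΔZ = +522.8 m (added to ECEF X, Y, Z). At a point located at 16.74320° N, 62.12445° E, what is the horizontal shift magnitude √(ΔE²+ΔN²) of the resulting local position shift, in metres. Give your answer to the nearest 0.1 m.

749.5 m

At φ = 16.74320°, λ = 62.12445°: sin φ = 0.288083, cos φ = 0.957606, sin λ = 0.883965, cos λ = 0.467553.
ΔE = −sin λ·ΔX + cos λ·ΔY = −(0.883965)·(-478.1) + (0.467553)·(321.6) = 572.99 m.
ΔN = −sin φ cos λ·ΔX − sin φ sin λ·ΔY + cos φ·ΔZ = −(0.288083)(0.467553)(-478.1) − (0.288083)(0.883965)(321.6) + (0.957606)(522.8) = 483.14 m.
Horizontal magnitude = √(ΔE² + ΔN²) = √(572.99² + 483.14²) = 749.49 m.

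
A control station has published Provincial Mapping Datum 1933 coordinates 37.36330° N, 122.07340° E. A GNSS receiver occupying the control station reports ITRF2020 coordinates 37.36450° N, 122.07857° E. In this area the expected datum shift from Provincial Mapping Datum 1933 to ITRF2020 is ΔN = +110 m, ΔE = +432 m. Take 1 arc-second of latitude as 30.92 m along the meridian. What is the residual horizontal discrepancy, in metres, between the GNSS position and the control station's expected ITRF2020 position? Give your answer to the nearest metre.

35 m

Observed coordinate differences: Δφ = +0.00120°, Δλ = +0.00517°.
Converting to metres (1° lat = 111312 m, cos φ = 0.794804): observed ΔN = 133.6 m, observed ΔE = 457.4 m.
Subtracting the expected shift leaves a residual of 133.6 − (110) = 23.6 m north and 457.4 − (432) = 25.4 m east.
Residual distance = √(23.6² + 25.4²) = 34.7 m.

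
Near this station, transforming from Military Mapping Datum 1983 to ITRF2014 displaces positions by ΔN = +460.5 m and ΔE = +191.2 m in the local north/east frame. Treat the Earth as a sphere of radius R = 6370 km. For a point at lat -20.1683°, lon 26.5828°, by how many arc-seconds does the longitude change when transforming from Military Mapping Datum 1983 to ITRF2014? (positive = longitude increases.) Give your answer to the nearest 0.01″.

At latitude -20.1683°, cos φ = 0.938684.
One radian of longitude at latitude φ spans R cos φ, so Δλ = ΔE / (R cos φ) = 191.2 / (6370000 × 0.938684) = 3.1976e-05 rad = 6.596″.

Δλ = 6.60″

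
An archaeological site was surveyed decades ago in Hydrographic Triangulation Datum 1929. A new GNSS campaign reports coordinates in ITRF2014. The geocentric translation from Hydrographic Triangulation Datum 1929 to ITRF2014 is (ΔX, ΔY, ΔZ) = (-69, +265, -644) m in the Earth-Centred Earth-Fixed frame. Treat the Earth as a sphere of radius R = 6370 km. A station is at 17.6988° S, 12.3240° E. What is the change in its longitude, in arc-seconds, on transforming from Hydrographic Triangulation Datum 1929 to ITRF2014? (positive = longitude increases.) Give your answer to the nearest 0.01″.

sin φ = -0.304013, cos φ = 0.952668, sin λ = 0.213440, cos λ = 0.976956.
East component: ΔE = −sin λ·ΔX + cos λ·ΔY = −(0.213440)(-69) + (0.976956)(265) = 273.62 m.
1° of latitude spans πR/180 = 111177 m; at latitude φ, 1° of longitude spans that × cos φ = 105915.2 m, so Δλ = 273.62 / 105915.2 × 3600 = 9.300″.

Δλ = 9.30″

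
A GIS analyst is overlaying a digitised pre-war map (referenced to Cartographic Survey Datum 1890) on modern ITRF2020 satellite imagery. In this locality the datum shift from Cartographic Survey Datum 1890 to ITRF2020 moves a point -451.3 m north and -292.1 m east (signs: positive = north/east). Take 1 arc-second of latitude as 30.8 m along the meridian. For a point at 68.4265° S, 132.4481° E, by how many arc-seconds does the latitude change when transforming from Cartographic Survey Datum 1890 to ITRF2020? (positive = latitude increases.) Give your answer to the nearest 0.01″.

Δφ = -14.65″

1″ of latitude = 30.80 m, so Δφ = -451.3 / 30.80 = -14.653″.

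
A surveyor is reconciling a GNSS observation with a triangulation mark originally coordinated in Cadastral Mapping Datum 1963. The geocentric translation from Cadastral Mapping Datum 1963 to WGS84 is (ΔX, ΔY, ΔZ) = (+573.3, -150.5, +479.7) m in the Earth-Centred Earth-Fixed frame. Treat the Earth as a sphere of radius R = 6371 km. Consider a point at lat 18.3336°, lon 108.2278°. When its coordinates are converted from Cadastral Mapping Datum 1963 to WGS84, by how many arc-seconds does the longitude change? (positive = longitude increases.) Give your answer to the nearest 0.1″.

sin φ = 0.314549, cos φ = 0.949241, sin λ = 0.949820, cos λ = -0.312796.
East component: ΔE = −sin λ·ΔX + cos λ·ΔY = −(0.949820)(573.3) + (-0.312796)(-150.5) = -497.46 m.
1° of latitude spans πR/180 = 111195 m; at latitude φ, 1° of longitude spans that × cos φ = 105550.8 m, so Δλ = -497.46 / 105550.8 × 3600 = -16.967″.

Δλ = -17.0″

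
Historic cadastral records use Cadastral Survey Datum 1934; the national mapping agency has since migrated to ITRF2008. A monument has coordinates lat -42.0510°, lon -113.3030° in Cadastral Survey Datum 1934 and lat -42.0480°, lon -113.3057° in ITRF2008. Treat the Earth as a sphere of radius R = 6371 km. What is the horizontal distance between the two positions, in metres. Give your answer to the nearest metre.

401 m

Δφ = -42.0480° − -42.0510° = +0.0030°; Δλ = -113.3057° − -113.3030° = -0.0027°.
1° along a meridian = πR/180 = 111195 m.
ΔN = Δφ × 111195 = 333.6 m; ΔE = Δλ × 111195 × cos(-42.0510°) = -0.0027 × 111195 × 0.742549 = -222.9 m.
Distance = √(ΔE² + ΔN²) = √((-222.9)² + 333.6²) = 401.2 m.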